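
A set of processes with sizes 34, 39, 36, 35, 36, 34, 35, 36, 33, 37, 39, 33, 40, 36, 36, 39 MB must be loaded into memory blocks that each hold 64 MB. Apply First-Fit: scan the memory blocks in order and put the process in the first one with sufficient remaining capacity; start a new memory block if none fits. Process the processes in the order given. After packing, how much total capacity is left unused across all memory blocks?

Put 34 MB in memory block 1; 30 MB remain.
Put 39 MB in memory block 2; 25 MB remain.
Put 36 MB in memory block 3; 28 MB remain.
Put 35 MB in memory block 4; 29 MB remain.
Put 36 MB in memory block 5; 28 MB remain.
Put 34 MB in memory block 6; 30 MB remain.
Put 35 MB in memory block 7; 29 MB remain.
Put 36 MB in memory block 8; 28 MB remain.
Put 33 MB in memory block 9; 31 MB remain.
Put 37 MB in memory block 10; 27 MB remain.
Put 39 MB in memory block 11; 25 MB remain.
Put 33 MB in memory block 12; 31 MB remain.
Put 40 MB in memory block 13; 24 MB remain.
Put 36 MB in memory block 14; 28 MB remain.
Put 36 MB in memory block 15; 28 MB remain.
Put 39 MB in memory block 16; 25 MB remain.
16 memory blocks × 64 MB = 1024 MB; used 578 MB; unused 446 MB.

446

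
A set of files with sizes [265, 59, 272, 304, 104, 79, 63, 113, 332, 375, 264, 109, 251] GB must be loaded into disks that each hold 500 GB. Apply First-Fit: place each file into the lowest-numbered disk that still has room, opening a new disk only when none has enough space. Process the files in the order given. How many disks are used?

Put 265 GB in disk 1; 235 GB remain.
Put 59 GB in disk 1; 176 GB remain.
Put 272 GB in disk 2; 228 GB remain.
Put 304 GB in disk 3; 196 GB remain.
Put 104 GB in disk 1; 72 GB remain.
Put 79 GB in disk 2; 149 GB remain.
Put 63 GB in disk 1; 9 GB remain.
Put 113 GB in disk 2; 36 GB remain.
Put 332 GB in disk 4; 168 GB remain.
Put 375 GB in disk 5; 125 GB remain.
Put 264 GB in disk 6; 236 GB remain.
Put 109 GB in disk 3; 87 GB remain.
Put 251 GB in disk 7; 249 GB remain.

7 disks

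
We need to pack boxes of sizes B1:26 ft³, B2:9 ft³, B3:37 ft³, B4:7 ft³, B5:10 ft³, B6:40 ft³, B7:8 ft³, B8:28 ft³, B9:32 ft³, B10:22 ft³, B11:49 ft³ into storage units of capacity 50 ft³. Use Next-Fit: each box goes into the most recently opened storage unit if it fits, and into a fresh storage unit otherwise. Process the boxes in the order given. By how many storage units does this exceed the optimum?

1

Next-Fit: [26,9] [37,7] [10,40] [8,28] [32] [22] [49] → 7 storage units.
Total size 268 ft³; any packing needs at least ⌈268/50⌉ = 6 storage units.
An optimal packing achieves that bound: [49] [40,10] [37,9] [32,8,7] [28,22] [26] → 6 storage units.
Excess: 7 − 6 = 1.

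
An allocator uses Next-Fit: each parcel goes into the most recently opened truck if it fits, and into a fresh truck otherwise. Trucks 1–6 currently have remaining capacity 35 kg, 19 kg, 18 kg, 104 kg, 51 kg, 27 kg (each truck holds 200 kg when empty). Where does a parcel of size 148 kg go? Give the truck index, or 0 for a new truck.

Next-Fit only looks at truck 6, which has 27 kg free.
148 kg does not fit, so a new truck is opened.

0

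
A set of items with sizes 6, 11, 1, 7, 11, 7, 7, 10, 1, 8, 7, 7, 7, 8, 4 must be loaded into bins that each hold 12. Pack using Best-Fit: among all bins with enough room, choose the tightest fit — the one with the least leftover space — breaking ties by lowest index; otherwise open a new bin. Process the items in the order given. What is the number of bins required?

Put 6 in bin 1; 6 remain.
Put 11 in bin 2; 1 remain.
Put 1 in bin 2; 0 remain.
Put 7 in bin 3; 5 remain.
Put 11 in bin 4; 1 remain.
Put 7 in bin 5; 5 remain.
Put 7 in bin 6; 5 remain.
Put 10 in bin 7; 2 remain.
Put 1 in bin 4; 0 remain.
Put 8 in bin 8; 4 remain.
Put 7 in bin 9; 5 remain.
Put 7 in bin 10; 5 remain.
Put 7 in bin 11; 5 remain.
Put 8 in bin 12; 4 remain.
Put 4 in bin 8; 0 remain.
Final bins: [6] [11,1] [7] [11,1] [7] [7] [10] [8,4] [7] [7] [7] [8].

12 bins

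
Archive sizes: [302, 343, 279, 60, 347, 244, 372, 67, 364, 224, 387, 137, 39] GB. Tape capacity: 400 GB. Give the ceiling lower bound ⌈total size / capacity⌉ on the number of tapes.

Total size = 302 + 343 + 279 + 60 + 347 + 244 + 372 + 67 + 364 + 224 + 387 + 137 + 39 = 3165 GB.
⌈3165 / 400⌉ = 8.

8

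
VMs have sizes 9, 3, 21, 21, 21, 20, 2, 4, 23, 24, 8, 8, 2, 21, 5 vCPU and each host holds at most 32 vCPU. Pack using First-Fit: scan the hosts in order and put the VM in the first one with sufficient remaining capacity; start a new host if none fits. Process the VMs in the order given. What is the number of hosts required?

host 1: place 9 vCPU, 23 vCPU left
host 1: place 3 vCPU, 20 vCPU left
host 2: place 21 vCPU, 11 vCPU left
host 3: place 21 vCPU, 11 vCPU left
host 4: place 21 vCPU, 11 vCPU left
host 1: place 20 vCPU, 0 vCPU left
host 2: place 2 vCPU, 9 vCPU left
host 2: place 4 vCPU, 5 vCPU left
host 5: place 23 vCPU, 9 vCPU left
host 6: place 24 vCPU, 8 vCPU left
host 3: place 8 vCPU, 3 vCPU left
host 4: place 8 vCPU, 3 vCPU left
host 2: place 2 vCPU, 3 vCPU left
host 7: place 21 vCPU, 11 vCPU left
host 5: place 5 vCPU, 4 vCPU left

7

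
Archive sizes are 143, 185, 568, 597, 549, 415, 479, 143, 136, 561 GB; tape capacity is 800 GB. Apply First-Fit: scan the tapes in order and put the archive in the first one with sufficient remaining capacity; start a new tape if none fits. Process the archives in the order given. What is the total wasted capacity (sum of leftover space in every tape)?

143 GB → tape 1 (remaining 657 GB)
185 GB → tape 1 (remaining 472 GB)
568 GB → tape 2 (remaining 232 GB)
597 GB → tape 3 (remaining 203 GB)
549 GB → tape 4 (remaining 251 GB)
415 GB → tape 1 (remaining 57 GB)
479 GB → tape 5 (remaining 321 GB)
143 GB → tape 2 (remaining 89 GB)
136 GB → tape 3 (remaining 67 GB)
561 GB → tape 6 (remaining 239 GB)
6 tapes × 800 GB = 4800 GB; used 3776 GB; unused 1024 GB.

1024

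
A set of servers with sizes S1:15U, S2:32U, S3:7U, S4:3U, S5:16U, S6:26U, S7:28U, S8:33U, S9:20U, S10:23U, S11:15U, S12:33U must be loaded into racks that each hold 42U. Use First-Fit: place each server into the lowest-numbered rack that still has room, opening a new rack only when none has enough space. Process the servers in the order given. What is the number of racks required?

8 racks

rack 1: place S1 (15U), 27U left
rack 2: place S2 (32U), 10U left
rack 1: place S3 (7U), 20U left
rack 1: place S4 (3U), 17U left
rack 1: place S5 (16U), 1U left
rack 3: place S6 (26U), 16U left
rack 4: place S7 (28U), 14U left
rack 5: place S8 (33U), 9U left
rack 6: place S9 (20U), 22U left
rack 7: place S10 (23U), 19U left
rack 3: place S11 (15U), 1U left
rack 8: place S12 (33U), 9U left
Final racks: [15,7,3,16] [32] [26,15] [28] [33] [20] [23] [33].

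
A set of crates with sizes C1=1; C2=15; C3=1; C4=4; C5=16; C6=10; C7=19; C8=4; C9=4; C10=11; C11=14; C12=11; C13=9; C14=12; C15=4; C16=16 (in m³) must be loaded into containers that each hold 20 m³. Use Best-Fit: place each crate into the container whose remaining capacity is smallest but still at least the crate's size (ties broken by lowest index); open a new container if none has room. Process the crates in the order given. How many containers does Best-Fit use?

9 containers

container 1: place C1 (1 m³), 19 m³ left
container 1: place C2 (15 m³), 4 m³ left
container 1: place C3 (1 m³), 3 m³ left
container 2: place C4 (4 m³), 16 m³ left
container 2: place C5 (16 m³), 0 m³ left
container 3: place C6 (10 m³), 10 m³ left
container 4: place C7 (19 m³), 1 m³ left
container 3: place C8 (4 m³), 6 m³ left
container 3: place C9 (4 m³), 2 m³ left
container 5: place C10 (11 m³), 9 m³ left
container 6: place C11 (14 m³), 6 m³ left
container 7: place C12 (11 m³), 9 m³ left
container 5: place C13 (9 m³), 0 m³ left
container 8: place C14 (12 m³), 8 m³ left
container 6: place C15 (4 m³), 2 m³ left
container 9: place C16 (16 m³), 4 m³ left
Final containers: [1,15,1] [4,16] [10,4,4] [19] [11,9] [14,4] [11] [12] [16].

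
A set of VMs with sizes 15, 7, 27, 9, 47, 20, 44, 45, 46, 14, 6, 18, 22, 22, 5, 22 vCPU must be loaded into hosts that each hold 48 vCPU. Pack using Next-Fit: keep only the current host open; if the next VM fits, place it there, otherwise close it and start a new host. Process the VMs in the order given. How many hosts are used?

10

host 1: place 15 vCPU, 33 vCPU left
host 1: place 7 vCPU, 26 vCPU left
host 2: place 27 vCPU, 21 vCPU left
host 2: place 9 vCPU, 12 vCPU left
host 3: place 47 vCPU, 1 vCPU left
host 4: place 20 vCPU, 28 vCPU left
host 5: place 44 vCPU, 4 vCPU left
host 6: place 45 vCPU, 3 vCPU left
host 7: place 46 vCPU, 2 vCPU left
host 8: place 14 vCPU, 34 vCPU left
host 8: place 6 vCPU, 28 vCPU left
host 8: place 18 vCPU, 10 vCPU left
host 9: place 22 vCPU, 26 vCPU left
host 9: place 22 vCPU, 4 vCPU left
host 10: place 5 vCPU, 43 vCPU left
host 10: place 22 vCPU, 21 vCPU left
Final hosts: [15,7] [27,9] [47] [20] [44] [45] [46] [14,6,18] [22,22] [5,22].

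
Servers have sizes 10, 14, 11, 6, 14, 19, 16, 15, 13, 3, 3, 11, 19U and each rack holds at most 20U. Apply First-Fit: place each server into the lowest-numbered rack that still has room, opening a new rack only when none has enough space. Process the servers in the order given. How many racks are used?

10 racks

Put 10U in rack 1; 10U remain.
Put 14U in rack 2; 6U remain.
Put 11U in rack 3; 9U remain.
Put 6U in rack 1; 4U remain.
Put 14U in rack 4; 6U remain.
Put 19U in rack 5; 1U remain.
Put 16U in rack 6; 4U remain.
Put 15U in rack 7; 5U remain.
Put 13U in rack 8; 7U remain.
Put 3U in rack 1; 1U remain.
Put 3U in rack 2; 3U remain.
Put 11U in rack 9; 9U remain.
Put 19U in rack 10; 1U remain.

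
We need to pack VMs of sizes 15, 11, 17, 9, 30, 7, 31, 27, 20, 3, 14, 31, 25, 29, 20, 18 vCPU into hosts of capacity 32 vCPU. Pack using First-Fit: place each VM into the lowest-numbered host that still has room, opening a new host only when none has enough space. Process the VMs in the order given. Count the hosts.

11

Put 15 vCPU in host 1; 17 vCPU remain.
Put 11 vCPU in host 1; 6 vCPU remain.
Put 17 vCPU in host 2; 15 vCPU remain.
Put 9 vCPU in host 2; 6 vCPU remain.
Put 30 vCPU in host 3; 2 vCPU remain.
Put 7 vCPU in host 4; 25 vCPU remain.
Put 31 vCPU in host 5; 1 vCPU remain.
Put 27 vCPU in host 6; 5 vCPU remain.
Put 20 vCPU in host 4; 5 vCPU remain.
Put 3 vCPU in host 1; 3 vCPU remain.
Put 14 vCPU in host 7; 18 vCPU remain.
Put 31 vCPU in host 8; 1 vCPU remain.
Put 25 vCPU in host 9; 7 vCPU remain.
Put 29 vCPU in host 10; 3 vCPU remain.
Put 20 vCPU in host 11; 12 vCPU remain.
Put 18 vCPU in host 7; 0 vCPU remain.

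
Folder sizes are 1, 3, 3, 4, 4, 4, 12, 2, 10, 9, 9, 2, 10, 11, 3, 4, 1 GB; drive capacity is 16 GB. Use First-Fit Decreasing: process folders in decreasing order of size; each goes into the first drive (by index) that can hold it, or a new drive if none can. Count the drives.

Sorted descending: 12, 11, 10, 10, 9, 9, 4, 4, 4, 4, 3, 3, 3, 2, 2, 1, 1.
drive 1: place 12 GB, 4 GB left
drive 2: place 11 GB, 5 GB left
drive 3: place 10 GB, 6 GB left
drive 4: place 10 GB, 6 GB left
drive 5: place 9 GB, 7 GB left
drive 6: place 9 GB, 7 GB left
drive 1: place 4 GB, 0 GB left
drive 2: place 4 GB, 1 GB left
drive 3: place 4 GB, 2 GB left
drive 4: place 4 GB, 2 GB left
drive 5: place 3 GB, 4 GB left
drive 5: place 3 GB, 1 GB left
drive 6: place 3 GB, 4 GB left
drive 3: place 2 GB, 0 GB left
drive 4: place 2 GB, 0 GB left
drive 2: place 1 GB, 0 GB left
drive 5: place 1 GB, 0 GB left

6 drives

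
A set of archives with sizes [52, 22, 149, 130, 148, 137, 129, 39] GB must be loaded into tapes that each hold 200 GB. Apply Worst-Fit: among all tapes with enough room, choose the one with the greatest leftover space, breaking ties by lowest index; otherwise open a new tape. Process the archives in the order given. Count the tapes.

6

52 GB → tape 1 (remaining 148 GB)
22 GB → tape 1 (remaining 126 GB)
149 GB → tape 2 (remaining 51 GB)
130 GB → tape 3 (remaining 70 GB)
148 GB → tape 4 (remaining 52 GB)
137 GB → tape 5 (remaining 63 GB)
129 GB → tape 6 (remaining 71 GB)
39 GB → tape 1 (remaining 87 GB)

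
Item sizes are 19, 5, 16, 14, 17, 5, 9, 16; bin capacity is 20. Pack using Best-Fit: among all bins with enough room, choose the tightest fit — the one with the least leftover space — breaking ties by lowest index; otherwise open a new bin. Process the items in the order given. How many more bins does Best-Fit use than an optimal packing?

Best-Fit: [19] [5,14] [16] [17] [5,9] [16] → 6 bins.
Total size 101; any packing needs at least ⌈101/20⌉ = 6 bins.
So 6 is already optimal.

0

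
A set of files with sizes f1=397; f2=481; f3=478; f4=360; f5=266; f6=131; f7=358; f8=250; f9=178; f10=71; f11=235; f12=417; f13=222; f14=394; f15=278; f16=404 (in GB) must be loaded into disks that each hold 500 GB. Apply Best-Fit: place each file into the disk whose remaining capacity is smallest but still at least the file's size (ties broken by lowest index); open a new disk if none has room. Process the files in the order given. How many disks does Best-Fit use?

f1 (397 GB) → disk 1 (remaining 103 GB)
f2 (481 GB) → disk 2 (remaining 19 GB)
f3 (478 GB) → disk 3 (remaining 22 GB)
f4 (360 GB) → disk 4 (remaining 140 GB)
f5 (266 GB) → disk 5 (remaining 234 GB)
f6 (131 GB) → disk 4 (remaining 9 GB)
f7 (358 GB) → disk 6 (remaining 142 GB)
f8 (250 GB) → disk 7 (remaining 250 GB)
f9 (178 GB) → disk 5 (remaining 56 GB)
f10 (71 GB) → disk 1 (remaining 32 GB)
f11 (235 GB) → disk 7 (remaining 15 GB)
f12 (417 GB) → disk 8 (remaining 83 GB)
f13 (222 GB) → disk 9 (remaining 278 GB)
f14 (394 GB) → disk 10 (remaining 106 GB)
f15 (278 GB) → disk 9 (remaining 0 GB)
f16 (404 GB) → disk 11 (remaining 96 GB)

11 disks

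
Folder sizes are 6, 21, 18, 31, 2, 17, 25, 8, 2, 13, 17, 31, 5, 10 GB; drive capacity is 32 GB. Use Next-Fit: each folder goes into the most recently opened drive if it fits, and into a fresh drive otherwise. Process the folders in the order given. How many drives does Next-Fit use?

drive 1: place 6 GB, 26 GB left
drive 1: place 21 GB, 5 GB left
drive 2: place 18 GB, 14 GB left
drive 3: place 31 GB, 1 GB left
drive 4: place 2 GB, 30 GB left
drive 4: place 17 GB, 13 GB left
drive 5: place 25 GB, 7 GB left
drive 6: place 8 GB, 24 GB left
drive 6: place 2 GB, 22 GB left
drive 6: place 13 GB, 9 GB left
drive 7: place 17 GB, 15 GB left
drive 8: place 31 GB, 1 GB left
drive 9: place 5 GB, 27 GB left
drive 9: place 10 GB, 17 GB left
Final drives: [6,21] [18] [31] [2,17] [25] [8,2,13] [17] [31] [5,10].

9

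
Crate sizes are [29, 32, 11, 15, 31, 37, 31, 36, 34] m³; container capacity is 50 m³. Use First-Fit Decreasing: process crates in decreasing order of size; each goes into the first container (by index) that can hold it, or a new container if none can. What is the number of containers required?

Sorted descending: 37, 36, 34, 32, 31, 31, 29, 15, 11.
container 1: place 37 m³, 13 m³ left
container 2: place 36 m³, 14 m³ left
container 3: place 34 m³, 16 m³ left
container 4: place 32 m³, 18 m³ left
container 5: place 31 m³, 19 m³ left
container 6: place 31 m³, 19 m³ left
container 7: place 29 m³, 21 m³ left
container 3: place 15 m³, 1 m³ left
container 1: place 11 m³, 2 m³ left

7 containers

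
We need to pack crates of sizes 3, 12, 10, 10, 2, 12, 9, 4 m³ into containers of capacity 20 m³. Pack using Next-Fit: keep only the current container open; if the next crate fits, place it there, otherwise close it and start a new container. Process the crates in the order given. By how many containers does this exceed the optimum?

0

Next-Fit: [3,12] [10,10] [2,12] [9,4] → 4 containers.
Total size 62 m³; any packing needs at least ⌈62/20⌉ = 4 containers.
So 4 is already optimal.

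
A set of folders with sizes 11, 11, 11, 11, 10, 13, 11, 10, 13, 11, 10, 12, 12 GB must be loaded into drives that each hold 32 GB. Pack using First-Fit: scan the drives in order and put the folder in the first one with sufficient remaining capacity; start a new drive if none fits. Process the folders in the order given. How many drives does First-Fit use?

11 GB → drive 1 (remaining 21 GB)
11 GB → drive 1 (remaining 10 GB)
11 GB → drive 2 (remaining 21 GB)
11 GB → drive 2 (remaining 10 GB)
10 GB → drive 1 (remaining 0 GB)
13 GB → drive 3 (remaining 19 GB)
11 GB → drive 3 (remaining 8 GB)
10 GB → drive 2 (remaining 0 GB)
13 GB → drive 4 (remaining 19 GB)
11 GB → drive 4 (remaining 8 GB)
10 GB → drive 5 (remaining 22 GB)
12 GB → drive 5 (remaining 10 GB)
12 GB → drive 6 (remaining 20 GB)

6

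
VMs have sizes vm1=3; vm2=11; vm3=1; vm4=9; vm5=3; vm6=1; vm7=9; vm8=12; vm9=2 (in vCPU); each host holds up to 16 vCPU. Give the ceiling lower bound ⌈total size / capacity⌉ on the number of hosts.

Total size = 3 + 11 + 1 + 9 + 3 + 1 + 9 + 12 + 2 = 51 vCPU.
⌈51 / 16⌉ = 4.

4 hosts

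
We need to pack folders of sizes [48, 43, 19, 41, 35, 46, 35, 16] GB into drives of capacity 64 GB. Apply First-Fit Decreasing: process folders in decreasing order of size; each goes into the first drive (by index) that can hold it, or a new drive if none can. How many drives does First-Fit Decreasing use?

6

Sorted descending: 48, 46, 43, 41, 35, 35, 19, 16.
drive 1: place 48 GB, 16 GB left
drive 2: place 46 GB, 18 GB left
drive 3: place 43 GB, 21 GB left
drive 4: place 41 GB, 23 GB left
drive 5: place 35 GB, 29 GB left
drive 6: place 35 GB, 29 GB left
drive 3: place 19 GB, 2 GB left
drive 1: place 16 GB, 0 GB left
Final drives: [48,16] [46] [43,19] [41] [35] [35].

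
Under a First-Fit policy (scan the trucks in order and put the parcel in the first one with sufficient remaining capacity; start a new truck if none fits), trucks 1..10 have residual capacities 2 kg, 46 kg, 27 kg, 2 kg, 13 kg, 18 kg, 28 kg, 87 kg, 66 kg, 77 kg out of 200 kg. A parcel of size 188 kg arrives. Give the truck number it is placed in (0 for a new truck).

0

No truck has ≥ 188 kg free, so a new truck is opened.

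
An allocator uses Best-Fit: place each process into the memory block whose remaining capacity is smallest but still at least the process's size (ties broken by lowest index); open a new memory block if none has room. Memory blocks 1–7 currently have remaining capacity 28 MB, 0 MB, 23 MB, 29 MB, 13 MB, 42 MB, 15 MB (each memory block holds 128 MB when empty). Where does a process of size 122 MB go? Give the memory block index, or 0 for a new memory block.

No memory block has ≥ 122 MB free, so a new memory block is opened.

0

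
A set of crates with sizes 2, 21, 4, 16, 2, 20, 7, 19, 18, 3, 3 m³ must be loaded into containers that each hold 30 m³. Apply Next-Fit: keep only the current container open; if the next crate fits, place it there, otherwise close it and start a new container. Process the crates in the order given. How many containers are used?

container 1: place 2 m³, 28 m³ left
container 1: place 21 m³, 7 m³ left
container 1: place 4 m³, 3 m³ left
container 2: place 16 m³, 14 m³ left
container 2: place 2 m³, 12 m³ left
container 3: place 20 m³, 10 m³ left
container 3: place 7 m³, 3 m³ left
container 4: place 19 m³, 11 m³ left
container 5: place 18 m³, 12 m³ left
container 5: place 3 m³, 9 m³ left
container 5: place 3 m³, 6 m³ left
Final containers: [2,21,4] [16,2] [20,7] [19] [18,3,3].

5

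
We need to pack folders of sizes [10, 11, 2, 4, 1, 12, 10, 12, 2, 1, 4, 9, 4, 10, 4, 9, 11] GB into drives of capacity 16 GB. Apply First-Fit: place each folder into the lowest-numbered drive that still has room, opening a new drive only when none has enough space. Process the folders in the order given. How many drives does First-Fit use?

9

Put 10 GB in drive 1; 6 GB remain.
Put 11 GB in drive 2; 5 GB remain.
Put 2 GB in drive 1; 4 GB remain.
Put 4 GB in drive 1; 0 GB remain.
Put 1 GB in drive 2; 4 GB remain.
Put 12 GB in drive 3; 4 GB remain.
Put 10 GB in drive 4; 6 GB remain.
Put 12 GB in drive 5; 4 GB remain.
Put 2 GB in drive 2; 2 GB remain.
Put 1 GB in drive 2; 1 GB remain.
Put 4 GB in drive 3; 0 GB remain.
Put 9 GB in drive 6; 7 GB remain.
Put 4 GB in drive 4; 2 GB remain.
Put 10 GB in drive 7; 6 GB remain.
Put 4 GB in drive 5; 0 GB remain.
Put 9 GB in drive 8; 7 GB remain.
Put 11 GB in drive 9; 5 GB remain.
Final drives: [10,2,4] [11,1,2,1] [12,4] [10,4] [12,4] [9] [10] [9] [11].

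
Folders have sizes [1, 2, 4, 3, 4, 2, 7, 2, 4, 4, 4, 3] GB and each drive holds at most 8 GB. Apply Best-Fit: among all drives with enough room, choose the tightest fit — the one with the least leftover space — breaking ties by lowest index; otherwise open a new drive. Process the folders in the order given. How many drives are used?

drive 1: place 1 GB, 7 GB left
drive 1: place 2 GB, 5 GB left
drive 1: place 4 GB, 1 GB left
drive 2: place 3 GB, 5 GB left
drive 2: place 4 GB, 1 GB left
drive 3: place 2 GB, 6 GB left
drive 4: place 7 GB, 1 GB left
drive 3: place 2 GB, 4 GB left
drive 3: place 4 GB, 0 GB left
drive 5: place 4 GB, 4 GB left
drive 5: place 4 GB, 0 GB left
drive 6: place 3 GB, 5 GB left
Final drives: [1,2,4] [3,4] [2,2,4] [7] [4,4] [3].

6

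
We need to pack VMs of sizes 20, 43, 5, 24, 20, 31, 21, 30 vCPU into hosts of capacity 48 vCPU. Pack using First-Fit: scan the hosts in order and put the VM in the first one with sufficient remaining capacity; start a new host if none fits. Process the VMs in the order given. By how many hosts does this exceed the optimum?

0

First-Fit: [20,5,20] [43] [24,21] [31] [30] → 5 hosts.
Total size 194 vCPU; any packing needs at least ⌈194/48⌉ = 5 hosts.
So 5 is already optimal.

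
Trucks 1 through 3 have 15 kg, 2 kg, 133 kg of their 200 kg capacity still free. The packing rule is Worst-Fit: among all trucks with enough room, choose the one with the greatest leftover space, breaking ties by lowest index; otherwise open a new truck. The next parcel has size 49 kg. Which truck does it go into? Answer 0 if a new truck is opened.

Trucks with room: truck 3 (133 kg).
Most room is truck 3 with 133 kg free.

3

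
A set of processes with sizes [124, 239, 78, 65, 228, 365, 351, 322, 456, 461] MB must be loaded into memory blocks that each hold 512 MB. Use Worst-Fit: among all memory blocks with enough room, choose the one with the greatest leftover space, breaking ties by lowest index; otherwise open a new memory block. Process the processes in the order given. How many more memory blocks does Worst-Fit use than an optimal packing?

Worst-Fit: [124,239,78,65] [228] [365] [351] [322] [456] [461] → 7 memory blocks.
Total size 2689 MB; any packing needs at least ⌈2689/512⌉ = 6 memory blocks.
An optimal packing achieves that bound: [461] [456] [365,124] [351,78,65] [322] [239,228] → 6 memory blocks.
Excess: 7 − 6 = 1.

1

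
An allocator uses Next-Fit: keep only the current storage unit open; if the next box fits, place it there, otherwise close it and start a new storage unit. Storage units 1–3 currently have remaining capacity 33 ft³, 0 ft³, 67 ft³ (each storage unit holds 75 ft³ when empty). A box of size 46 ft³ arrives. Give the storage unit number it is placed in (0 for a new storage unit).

Next-Fit only looks at storage unit 3, which has 67 ft³ free.
46 ft³ fits there.

3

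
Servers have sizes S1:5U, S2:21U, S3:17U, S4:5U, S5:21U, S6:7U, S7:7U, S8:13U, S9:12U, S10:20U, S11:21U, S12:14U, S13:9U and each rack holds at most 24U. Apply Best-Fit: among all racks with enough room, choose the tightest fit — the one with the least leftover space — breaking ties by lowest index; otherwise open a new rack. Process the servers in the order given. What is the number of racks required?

rack 1: place S1 (5U), 19U left
rack 2: place S2 (21U), 3U left
rack 1: place S3 (17U), 2U left
rack 3: place S4 (5U), 19U left
rack 4: place S5 (21U), 3U left
rack 3: place S6 (7U), 12U left
rack 3: place S7 (7U), 5U left
rack 5: place S8 (13U), 11U left
rack 6: place S9 (12U), 12U left
rack 7: place S10 (20U), 4U left
rack 8: place S11 (21U), 3U left
rack 9: place S12 (14U), 10U left
rack 9: place S13 (9U), 1U left
Final racks: [5,17] [21] [5,7,7] [21] [13] [12] [20] [21] [14,9].

9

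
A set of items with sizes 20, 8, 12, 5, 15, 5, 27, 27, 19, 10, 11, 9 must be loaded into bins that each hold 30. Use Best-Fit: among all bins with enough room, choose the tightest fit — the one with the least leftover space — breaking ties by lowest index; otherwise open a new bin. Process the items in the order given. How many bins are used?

7 bins

Put 20 in bin 1; 10 remain.
Put 8 in bin 1; 2 remain.
Put 12 in bin 2; 18 remain.
Put 5 in bin 2; 13 remain.
Put 15 in bin 3; 15 remain.
Put 5 in bin 2; 8 remain.
Put 27 in bin 4; 3 remain.
Put 27 in bin 5; 3 remain.
Put 19 in bin 6; 11 remain.
Put 10 in bin 6; 1 remain.
Put 11 in bin 3; 4 remain.
Put 9 in bin 7; 21 remain.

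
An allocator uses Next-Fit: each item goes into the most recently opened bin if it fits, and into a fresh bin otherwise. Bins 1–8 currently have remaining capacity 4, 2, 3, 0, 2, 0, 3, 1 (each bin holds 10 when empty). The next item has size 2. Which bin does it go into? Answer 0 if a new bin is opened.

Next-Fit only looks at bin 8, which has 1 free.
2 does not fit, so a new bin is opened.

0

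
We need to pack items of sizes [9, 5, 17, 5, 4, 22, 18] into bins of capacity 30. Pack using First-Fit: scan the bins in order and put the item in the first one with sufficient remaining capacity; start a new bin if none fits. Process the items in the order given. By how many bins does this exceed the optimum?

1

First-Fit: [9,5,5,4] [17] [22] [18] → 4 bins.
Total size 80; any packing needs at least ⌈80/30⌉ = 3 bins.
An optimal packing achieves that bound: [22,5] [18,9] [17,5,4] → 3 bins.
Excess: 4 − 3 = 1.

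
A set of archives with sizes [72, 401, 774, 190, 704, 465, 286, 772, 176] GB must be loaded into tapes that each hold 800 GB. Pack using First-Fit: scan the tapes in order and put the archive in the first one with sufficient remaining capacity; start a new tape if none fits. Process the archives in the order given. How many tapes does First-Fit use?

Put 72 GB in tape 1; 728 GB remain.
Put 401 GB in tape 1; 327 GB remain.
Put 774 GB in tape 2; 26 GB remain.
Put 190 GB in tape 1; 137 GB remain.
Put 704 GB in tape 3; 96 GB remain.
Put 465 GB in tape 4; 335 GB remain.
Put 286 GB in tape 4; 49 GB remain.
Put 772 GB in tape 5; 28 GB remain.
Put 176 GB in tape 6; 624 GB remain.

6 tapes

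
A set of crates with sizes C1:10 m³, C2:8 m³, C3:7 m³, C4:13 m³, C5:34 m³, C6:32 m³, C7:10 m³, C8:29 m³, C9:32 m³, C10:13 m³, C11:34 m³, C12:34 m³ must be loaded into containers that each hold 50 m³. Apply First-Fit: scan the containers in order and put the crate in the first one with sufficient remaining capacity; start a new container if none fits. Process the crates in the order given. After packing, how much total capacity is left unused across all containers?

C1 (10 m³) → container 1 (remaining 40 m³)
C2 (8 m³) → container 1 (remaining 32 m³)
C3 (7 m³) → container 1 (remaining 25 m³)
C4 (13 m³) → container 1 (remaining 12 m³)
C5 (34 m³) → container 2 (remaining 16 m³)
C6 (32 m³) → container 3 (remaining 18 m³)
C7 (10 m³) → container 1 (remaining 2 m³)
C8 (29 m³) → container 4 (remaining 21 m³)
C9 (32 m³) → container 5 (remaining 18 m³)
C10 (13 m³) → container 2 (remaining 3 m³)
C11 (34 m³) → container 6 (remaining 16 m³)
C12 (34 m³) → container 7 (remaining 16 m³)
7 containers × 50 m³ = 350 m³; used 256 m³; unused 94 m³.

94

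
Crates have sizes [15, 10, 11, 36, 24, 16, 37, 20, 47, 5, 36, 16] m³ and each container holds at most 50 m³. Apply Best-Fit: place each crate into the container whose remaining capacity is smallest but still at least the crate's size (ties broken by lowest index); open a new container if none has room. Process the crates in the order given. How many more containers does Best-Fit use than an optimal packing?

Best-Fit: [15,10,11] [36] [24,16,5] [37] [20,16] [47] [36] → 7 containers.
Total size 273 m³; any packing needs at least ⌈273/50⌉ = 6 containers.
An optimal packing achieves that bound: [47] [37,11] [36,10] [36,5] [24,20] [16,16,15] → 6 containers.
Excess: 7 − 6 = 1.

1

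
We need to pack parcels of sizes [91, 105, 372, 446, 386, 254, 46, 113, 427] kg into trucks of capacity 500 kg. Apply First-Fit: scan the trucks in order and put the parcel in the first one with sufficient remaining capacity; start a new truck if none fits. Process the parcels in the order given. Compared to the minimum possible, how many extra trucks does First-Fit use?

First-Fit: [91,105,254,46] [372,113] [446] [386] [427] → 5 trucks.
Total size 2240 kg; any packing needs at least ⌈2240/500⌉ = 5 trucks.
So 5 is already optimal.

0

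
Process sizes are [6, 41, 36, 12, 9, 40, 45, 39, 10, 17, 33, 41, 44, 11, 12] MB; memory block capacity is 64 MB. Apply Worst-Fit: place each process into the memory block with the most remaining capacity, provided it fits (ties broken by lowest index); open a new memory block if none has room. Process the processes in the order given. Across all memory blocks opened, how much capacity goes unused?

Put 6 MB in memory block 1; 58 MB remain.
Put 41 MB in memory block 1; 17 MB remain.
Put 36 MB in memory block 2; 28 MB remain.
Put 12 MB in memory block 2; 16 MB remain.
Put 9 MB in memory block 1; 8 MB remain.
Put 40 MB in memory block 3; 24 MB remain.
Put 45 MB in memory block 4; 19 MB remain.
Put 39 MB in memory block 5; 25 MB remain.
Put 10 MB in memory block 5; 15 MB remain.
Put 17 MB in memory block 3; 7 MB remain.
Put 33 MB in memory block 6; 31 MB remain.
Put 41 MB in memory block 7; 23 MB remain.
Put 44 MB in memory block 8; 20 MB remain.
Put 11 MB in memory block 6; 20 MB remain.
Put 12 MB in memory block 7; 11 MB remain.
8 memory blocks × 64 MB = 512 MB; used 396 MB; unused 116 MB.

116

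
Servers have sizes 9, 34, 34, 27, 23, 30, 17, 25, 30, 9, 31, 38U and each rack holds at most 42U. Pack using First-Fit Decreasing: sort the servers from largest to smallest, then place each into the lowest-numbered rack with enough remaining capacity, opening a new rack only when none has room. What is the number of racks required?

Sorted descending: 38, 34, 34, 31, 30, 30, 27, 25, 23, 17, 9, 9.
rack 1: place 38U, 4U left
rack 2: place 34U, 8U left
rack 3: place 34U, 8U left
rack 4: place 31U, 11U left
rack 5: place 30U, 12U left
rack 6: place 30U, 12U left
rack 7: place 27U, 15U left
rack 8: place 25U, 17U left
rack 9: place 23U, 19U left
rack 8: place 17U, 0U left
rack 4: place 9U, 2U left
rack 5: place 9U, 3U left
Final racks: [38] [34] [34] [31,9] [30,9] [30] [27] [25,17] [23].

9 racks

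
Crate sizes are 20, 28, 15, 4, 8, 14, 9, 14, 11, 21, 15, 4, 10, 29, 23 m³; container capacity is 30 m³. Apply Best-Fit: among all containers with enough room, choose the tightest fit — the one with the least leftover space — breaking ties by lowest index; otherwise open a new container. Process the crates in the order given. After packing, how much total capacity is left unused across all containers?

Put 20 m³ in container 1; 10 m³ remain.
Put 28 m³ in container 2; 2 m³ remain.
Put 15 m³ in container 3; 15 m³ remain.
Put 4 m³ in container 1; 6 m³ remain.
Put 8 m³ in container 3; 7 m³ remain.
Put 14 m³ in container 4; 16 m³ remain.
Put 9 m³ in container 4; 7 m³ remain.
Put 14 m³ in container 5; 16 m³ remain.
Put 11 m³ in container 5; 5 m³ remain.
Put 21 m³ in container 6; 9 m³ remain.
Put 15 m³ in container 7; 15 m³ remain.
Put 4 m³ in container 5; 1 m³ remain.
Put 10 m³ in container 7; 5 m³ remain.
Put 29 m³ in container 8; 1 m³ remain.
Put 23 m³ in container 9; 7 m³ remain.
9 containers × 30 m³ = 270 m³; used 225 m³; unused 45 m³.

45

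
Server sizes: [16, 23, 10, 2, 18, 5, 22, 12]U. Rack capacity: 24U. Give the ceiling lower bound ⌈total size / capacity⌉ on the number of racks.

5 racks

Total size = 16 + 23 + 10 + 2 + 18 + 5 + 22 + 12 = 108U.
⌈108 / 24⌉ = 5.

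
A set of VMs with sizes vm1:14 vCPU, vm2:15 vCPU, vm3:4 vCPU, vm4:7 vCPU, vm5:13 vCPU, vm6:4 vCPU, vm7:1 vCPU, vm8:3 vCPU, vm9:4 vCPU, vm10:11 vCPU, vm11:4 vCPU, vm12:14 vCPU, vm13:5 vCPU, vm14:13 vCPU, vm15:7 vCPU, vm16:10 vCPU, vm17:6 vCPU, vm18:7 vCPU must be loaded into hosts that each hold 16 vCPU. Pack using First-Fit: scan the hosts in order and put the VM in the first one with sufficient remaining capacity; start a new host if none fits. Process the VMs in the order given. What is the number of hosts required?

10

host 1: place vm1 (14 vCPU), 2 vCPU left
host 2: place vm2 (15 vCPU), 1 vCPU left
host 3: place vm3 (4 vCPU), 12 vCPU left
host 3: place vm4 (7 vCPU), 5 vCPU left
host 4: place vm5 (13 vCPU), 3 vCPU left
host 3: place vm6 (4 vCPU), 1 vCPU left
host 1: place vm7 (1 vCPU), 1 vCPU left
host 4: place vm8 (3 vCPU), 0 vCPU left
host 5: place vm9 (4 vCPU), 12 vCPU left
host 5: place vm10 (11 vCPU), 1 vCPU left
host 6: place vm11 (4 vCPU), 12 vCPU left
host 7: place vm12 (14 vCPU), 2 vCPU left
host 6: place vm13 (5 vCPU), 7 vCPU left
host 8: place vm14 (13 vCPU), 3 vCPU left
host 6: place vm15 (7 vCPU), 0 vCPU left
host 9: place vm16 (10 vCPU), 6 vCPU left
host 9: place vm17 (6 vCPU), 0 vCPU left
host 10: place vm18 (7 vCPU), 9 vCPU left
Final hosts: [14,1] [15] [4,7,4] [13,3] [4,11] [4,5,7] [14] [13] [10,6] [7].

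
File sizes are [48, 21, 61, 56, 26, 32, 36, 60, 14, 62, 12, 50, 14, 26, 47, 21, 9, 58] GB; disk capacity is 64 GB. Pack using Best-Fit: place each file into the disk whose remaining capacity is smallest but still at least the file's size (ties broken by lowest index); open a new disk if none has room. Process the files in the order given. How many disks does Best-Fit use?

11 disks

Put 48 GB in disk 1; 16 GB remain.
Put 21 GB in disk 2; 43 GB remain.
Put 61 GB in disk 3; 3 GB remain.
Put 56 GB in disk 4; 8 GB remain.
Put 26 GB in disk 2; 17 GB remain.
Put 32 GB in disk 5; 32 GB remain.
Put 36 GB in disk 6; 28 GB remain.
Put 60 GB in disk 7; 4 GB remain.
Put 14 GB in disk 1; 2 GB remain.
Put 62 GB in disk 8; 2 GB remain.
Put 12 GB in disk 2; 5 GB remain.
Put 50 GB in disk 9; 14 GB remain.
Put 14 GB in disk 9; 0 GB remain.
Put 26 GB in disk 6; 2 GB remain.
Put 47 GB in disk 10; 17 GB remain.
Put 21 GB in disk 5; 11 GB remain.
Put 9 GB in disk 5; 2 GB remain.
Put 58 GB in disk 11; 6 GB remain.
Final disks: [48,14] [21,26,12] [61] [56] [32,21,9] [36,26] [60] [62] [50,14] [47] [58].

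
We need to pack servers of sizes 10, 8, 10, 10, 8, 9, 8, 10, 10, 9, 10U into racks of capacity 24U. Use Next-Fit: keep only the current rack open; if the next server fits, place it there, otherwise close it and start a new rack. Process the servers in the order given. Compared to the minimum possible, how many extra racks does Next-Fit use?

1

Next-Fit: [10,8] [10,10] [8,9] [8,10] [10,9] [10] → 6 racks.
Total size 102U; any packing needs at least ⌈102/24⌉ = 5 racks.
An optimal packing achieves that bound: [10,10] [10,10] [10,10] [9,9] [8,8,8] → 5 racks.
Excess: 6 − 5 = 1.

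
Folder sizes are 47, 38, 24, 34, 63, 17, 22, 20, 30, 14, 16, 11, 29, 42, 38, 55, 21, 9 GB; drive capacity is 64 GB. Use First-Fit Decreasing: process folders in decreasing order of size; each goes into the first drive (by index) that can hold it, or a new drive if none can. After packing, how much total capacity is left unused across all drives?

46

Sorted descending: 63, 55, 47, 42, 38, 38, 34, 30, 29, 24, 22, 21, 20, 17, 16, 14, 11, 9.
63 GB → drive 1 (remaining 1 GB)
55 GB → drive 2 (remaining 9 GB)
47 GB → drive 3 (remaining 17 GB)
42 GB → drive 4 (remaining 22 GB)
38 GB → drive 5 (remaining 26 GB)
38 GB → drive 6 (remaining 26 GB)
34 GB → drive 7 (remaining 30 GB)
30 GB → drive 7 (remaining 0 GB)
29 GB → drive 8 (remaining 35 GB)
24 GB → drive 5 (remaining 2 GB)
22 GB → drive 4 (remaining 0 GB)
21 GB → drive 6 (remaining 5 GB)
20 GB → drive 8 (remaining 15 GB)
17 GB → drive 3 (remaining 0 GB)
16 GB → drive 9 (remaining 48 GB)
14 GB → drive 8 (remaining 1 GB)
11 GB → drive 9 (remaining 37 GB)
9 GB → drive 2 (remaining 0 GB)
9 drives × 64 GB = 576 GB; used 530 GB; unused 46 GB.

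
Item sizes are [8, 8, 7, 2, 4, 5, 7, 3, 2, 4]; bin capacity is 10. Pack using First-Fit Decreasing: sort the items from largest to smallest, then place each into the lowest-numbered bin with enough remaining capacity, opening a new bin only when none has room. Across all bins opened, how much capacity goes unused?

10

Sorted descending: 8, 8, 7, 7, 5, 4, 4, 3, 2, 2.
8 → bin 1 (remaining 2)
8 → bin 2 (remaining 2)
7 → bin 3 (remaining 3)
7 → bin 4 (remaining 3)
5 → bin 5 (remaining 5)
4 → bin 5 (remaining 1)
4 → bin 6 (remaining 6)
3 → bin 3 (remaining 0)
2 → bin 1 (remaining 0)
2 → bin 2 (remaining 0)
6 bins × 10 = 60; used 50; unused 10.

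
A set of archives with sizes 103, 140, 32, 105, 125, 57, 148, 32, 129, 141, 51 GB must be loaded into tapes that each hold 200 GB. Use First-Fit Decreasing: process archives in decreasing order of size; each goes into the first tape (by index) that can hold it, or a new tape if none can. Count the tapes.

Sorted descending: 148, 141, 140, 129, 125, 105, 103, 57, 51, 32, 32.
148 GB → tape 1 (remaining 52 GB)
141 GB → tape 2 (remaining 59 GB)
140 GB → tape 3 (remaining 60 GB)
129 GB → tape 4 (remaining 71 GB)
125 GB → tape 5 (remaining 75 GB)
105 GB → tape 6 (remaining 95 GB)
103 GB → tape 7 (remaining 97 GB)
57 GB → tape 2 (remaining 2 GB)
51 GB → tape 1 (remaining 1 GB)
32 GB → tape 3 (remaining 28 GB)
32 GB → tape 4 (remaining 39 GB)

7 tapes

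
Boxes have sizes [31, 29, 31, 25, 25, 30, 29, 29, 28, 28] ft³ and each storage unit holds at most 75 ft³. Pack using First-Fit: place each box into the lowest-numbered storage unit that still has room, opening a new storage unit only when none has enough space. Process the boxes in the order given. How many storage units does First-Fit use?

storage unit 1: place 31 ft³, 44 ft³ left
storage unit 1: place 29 ft³, 15 ft³ left
storage unit 2: place 31 ft³, 44 ft³ left
storage unit 2: place 25 ft³, 19 ft³ left
storage unit 3: place 25 ft³, 50 ft³ left
storage unit 3: place 30 ft³, 20 ft³ left
storage unit 4: place 29 ft³, 46 ft³ left
storage unit 4: place 29 ft³, 17 ft³ left
storage unit 5: place 28 ft³, 47 ft³ left
storage unit 5: place 28 ft³, 19 ft³ left

5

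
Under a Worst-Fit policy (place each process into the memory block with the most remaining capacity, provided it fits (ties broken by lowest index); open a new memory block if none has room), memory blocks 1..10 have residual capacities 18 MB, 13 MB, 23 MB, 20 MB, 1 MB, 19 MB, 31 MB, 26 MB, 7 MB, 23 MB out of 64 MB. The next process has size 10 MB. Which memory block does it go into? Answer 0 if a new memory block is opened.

7

Memory blocks with room: memory block 1 (18 MB), memory block 2 (13 MB), memory block 3 (23 MB), memory block 4 (20 MB), memory block 6 (19 MB), memory block 7 (31 MB), memory block 8 (26 MB), memory block 10 (23 MB).
Most room is memory block 7 with 31 MB free.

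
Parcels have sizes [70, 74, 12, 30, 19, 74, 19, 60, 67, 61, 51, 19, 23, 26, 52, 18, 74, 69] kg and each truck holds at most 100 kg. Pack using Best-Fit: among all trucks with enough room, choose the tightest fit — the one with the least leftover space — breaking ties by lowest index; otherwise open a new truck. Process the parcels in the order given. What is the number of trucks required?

70 kg → truck 1 (remaining 30 kg)
74 kg → truck 2 (remaining 26 kg)
12 kg → truck 2 (remaining 14 kg)
30 kg → truck 1 (remaining 0 kg)
19 kg → truck 3 (remaining 81 kg)
74 kg → truck 3 (remaining 7 kg)
19 kg → truck 4 (remaining 81 kg)
60 kg → truck 4 (remaining 21 kg)
67 kg → truck 5 (remaining 33 kg)
61 kg → truck 6 (remaining 39 kg)
51 kg → truck 7 (remaining 49 kg)
19 kg → truck 4 (remaining 2 kg)
23 kg → truck 5 (remaining 10 kg)
26 kg → truck 6 (remaining 13 kg)
52 kg → truck 8 (remaining 48 kg)
18 kg → truck 8 (remaining 30 kg)
74 kg → truck 9 (remaining 26 kg)
69 kg → truck 10 (remaining 31 kg)
Final trucks: [70,30] [74,12] [19,74] [19,60,19] [67,23] [61,26] [51] [52,18] [74] [69].

10 trucks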